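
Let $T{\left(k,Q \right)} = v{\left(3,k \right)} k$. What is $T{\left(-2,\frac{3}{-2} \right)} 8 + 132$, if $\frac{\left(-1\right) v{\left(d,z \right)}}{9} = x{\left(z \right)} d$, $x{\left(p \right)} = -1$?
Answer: $-300$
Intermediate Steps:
$v{\left(d,z \right)} = 9 d$ ($v{\left(d,z \right)} = - 9 \left(- d\right) = 9 d$)
$T{\left(k,Q \right)} = 27 k$ ($T{\left(k,Q \right)} = 9 \cdot 3 k = 27 k$)
$T{\left(-2,\frac{3}{-2} \right)} 8 + 132 = 27 \left(-2\right) 8 + 132 = \left(-54\right) 8 + 132 = -432 + 132 = -300$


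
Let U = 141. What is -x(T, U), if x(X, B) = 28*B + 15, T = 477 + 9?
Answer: -3963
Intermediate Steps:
T = 486
x(X, B) = 15 + 28*B
-x(T, U) = -(15 + 28*141) = -(15 + 3948) = -1*3963 = -3963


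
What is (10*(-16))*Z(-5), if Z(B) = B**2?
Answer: -4000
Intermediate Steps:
(10*(-16))*Z(-5) = (10*(-16))*(-5)**2 = -160*25 = -4000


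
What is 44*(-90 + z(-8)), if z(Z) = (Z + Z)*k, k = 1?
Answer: -4664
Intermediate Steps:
z(Z) = 2*Z (z(Z) = (Z + Z)*1 = (2*Z)*1 = 2*Z)
44*(-90 + z(-8)) = 44*(-90 + 2*(-8)) = 44*(-90 - 16) = 44*(-106) = -4664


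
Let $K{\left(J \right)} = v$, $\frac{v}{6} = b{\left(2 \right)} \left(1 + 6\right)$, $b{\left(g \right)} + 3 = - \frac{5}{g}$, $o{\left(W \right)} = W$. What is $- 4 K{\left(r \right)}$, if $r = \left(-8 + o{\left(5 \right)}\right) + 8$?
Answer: $924$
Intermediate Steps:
$b{\left(g \right)} = -3 - \frac{5}{g}$
$r = 5$ ($r = \left(-8 + 5\right) + 8 = -3 + 8 = 5$)
$v = -231$ ($v = 6 \left(-3 - \frac{5}{2}\right) \left(1 + 6\right) = 6 \left(-3 - \frac{5}{2}\right) 7 = 6 \left(\left(- \frac{11}{2}\right) 7\right) = 6 \left(- \frac{77}{2}\right) = -231$)
$K{\left(J \right)} = -231$
$- 4 K{\left(r \right)} = \left(-4\right) \left(-231\right) = 924$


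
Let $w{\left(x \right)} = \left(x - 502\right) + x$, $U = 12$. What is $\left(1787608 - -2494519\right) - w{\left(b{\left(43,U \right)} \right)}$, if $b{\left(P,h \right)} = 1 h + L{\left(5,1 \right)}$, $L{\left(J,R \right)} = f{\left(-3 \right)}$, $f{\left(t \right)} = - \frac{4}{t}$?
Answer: $\frac{12847807}{3} \approx 4.2826 \cdot 10^{6}$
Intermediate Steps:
$L{\left(J,R \right)} = \frac{4}{3}$ ($L{\left(J,R \right)} = - \frac{4}{-3} = \left(-4\right) \left(- \frac{1}{3}\right) = \frac{4}{3}$)
$b{\left(P,h \right)} = \frac{4}{3} + h$ ($b{\left(P,h \right)} = 1 h + \frac{4}{3} = h + \frac{4}{3} = \frac{4}{3} + h$)
$w{\left(x \right)} = -502 + 2 x$ ($w{\left(x \right)} = \left(-502 + x\right) + x = -502 + 2 x$)
$\left(1787608 - -2494519\right) - w{\left(b{\left(43,U \right)} \right)} = \left(1787608 - -2494519\right) - \left(-502 + 2 \left(\frac{4}{3} + 12\right)\right) = \left(1787608 + 2494519\right) - \left(-502 + 2 \cdot \frac{40}{3}\right) = 4282127 - \left(-502 + \frac{80}{3}\right) = 4282127 - - \frac{1426}{3} = 4282127 + \frac{1426}{3} = \frac{12847807}{3}$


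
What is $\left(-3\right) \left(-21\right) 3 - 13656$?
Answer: $-13467$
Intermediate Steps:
$\left(-3\right) \left(-21\right) 3 - 13656 = 63 \cdot 3 - 13656 = 189 - 13656 = -13467$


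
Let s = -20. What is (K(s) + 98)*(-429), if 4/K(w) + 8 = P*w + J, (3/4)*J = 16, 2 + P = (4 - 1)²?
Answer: -3992703/95 ≈ -42028.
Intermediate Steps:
P = 7 (P = -2 + (4 - 1)² = -2 + 3² = -2 + 9 = 7)
J = 64/3 (J = (4/3)*16 = 64/3 ≈ 21.333)
K(w) = 4/(40/3 + 7*w) (K(w) = 4/(-8 + (7*w + 64/3)) = 4/(-8 + (64/3 + 7*w)) = 4/(40/3 + 7*w))
(K(s) + 98)*(-429) = (12/(40 + 21*(-20)) + 98)*(-429) = (12/(40 - 420) + 98)*(-429) = (12/(-380) + 98)*(-429) = (12*(-1/380) + 98)*(-429) = (-3/95 + 98)*(-429) = (9307/95)*(-429) = -3992703/95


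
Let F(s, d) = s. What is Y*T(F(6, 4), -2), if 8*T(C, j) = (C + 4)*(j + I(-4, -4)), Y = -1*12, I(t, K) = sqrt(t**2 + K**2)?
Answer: 30 - 60*sqrt(2) ≈ -54.853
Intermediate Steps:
I(t, K) = sqrt(K**2 + t**2)
Y = -12
T(C, j) = (4 + C)*(j + 4*sqrt(2))/8 (T(C, j) = ((C + 4)*(j + sqrt((-4)**2 + (-4)**2)))/8 = ((4 + C)*(j + sqrt(16 + 16)))/8 = ((4 + C)*(j + sqrt(32)))/8 = ((4 + C)*(j + 4*sqrt(2)))/8 = (4 + C)*(j + 4*sqrt(2))/8)
Y*T(F(6, 4), -2) = -12*((1/2)*(-2) + 2*sqrt(2) + (1/2)*6*sqrt(2) + (1/8)*6*(-2)) = -12*(-1 + 2*sqrt(2) + 3*sqrt(2) - 3/2) = -12*(-5/2 + 5*sqrt(2)) = 30 - 60*sqrt(2)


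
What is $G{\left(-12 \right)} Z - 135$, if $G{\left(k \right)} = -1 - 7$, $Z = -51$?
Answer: $273$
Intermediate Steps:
$G{\left(k \right)} = -8$ ($G{\left(k \right)} = -1 - 7 = -8$)
$G{\left(-12 \right)} Z - 135 = \left(-8\right) \left(-51\right) - 135 = 408 - 135 = 273$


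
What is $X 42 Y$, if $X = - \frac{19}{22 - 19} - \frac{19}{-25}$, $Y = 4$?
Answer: $- \frac{23408}{25} \approx -936.32$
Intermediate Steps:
$X = - \frac{418}{75}$ ($X = - \frac{19}{3} - - \frac{19}{25} = \left(-19\right) \frac{1}{3} + \frac{19}{25} = - \frac{19}{3} + \frac{19}{25} = - \frac{418}{75} \approx -5.5733$)
$X 42 Y = \left(- \frac{418}{75}\right) 42 \cdot 4 = \left(- \frac{5852}{25}\right) 4 = - \frac{23408}{25}$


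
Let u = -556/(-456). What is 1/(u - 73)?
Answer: -114/8183 ≈ -0.013931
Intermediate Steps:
u = 139/114 (u = -556*(-1/456) = 139/114 ≈ 1.2193)
1/(u - 73) = 1/(139/114 - 73) = 1/(-8183/114) = -114/8183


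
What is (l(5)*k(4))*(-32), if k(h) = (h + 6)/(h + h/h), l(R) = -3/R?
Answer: 192/5 ≈ 38.400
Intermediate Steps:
k(h) = (6 + h)/(1 + h) (k(h) = (6 + h)/(h + 1) = (6 + h)/(1 + h))
(l(5)*k(4))*(-32) = ((-3/5)*((6 + 4)/(1 + 4)))*(-32) = ((-3*⅕)*(10/5))*(-32) = -3*10/25*(-32) = -⅗*2*(-32) = -6/5*(-32) = 192/5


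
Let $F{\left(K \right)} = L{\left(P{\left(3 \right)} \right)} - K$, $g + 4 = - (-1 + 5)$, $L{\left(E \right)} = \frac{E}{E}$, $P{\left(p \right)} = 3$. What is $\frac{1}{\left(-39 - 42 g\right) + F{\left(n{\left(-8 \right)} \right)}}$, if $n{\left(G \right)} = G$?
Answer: $\frac{1}{306} \approx 0.003268$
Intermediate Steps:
$L{\left(E \right)} = 1$
$g = -8$ ($g = -4 - \left(-1 + 5\right) = -4 - 4 = -8$)
$F{\left(K \right)} = 1 - K$
$\frac{1}{\left(-39 - 42 g\right) + F{\left(n{\left(-8 \right)} \right)}} = \frac{1}{\left(-39 - -336\right) + \left(1 - -8\right)} = \frac{1}{\left(-39 + 336\right) + \left(1 + 8\right)} = \frac{1}{297 + 9} = \frac{1}{306}$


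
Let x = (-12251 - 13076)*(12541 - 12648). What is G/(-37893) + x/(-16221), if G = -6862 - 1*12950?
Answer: -34122747575/204887451 ≈ -166.54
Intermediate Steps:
G = -19812 (G = -6862 - 12950 = -19812)
x = 2709989 (x = -25327*(-107) = 2709989)
G/(-37893) + x/(-16221) = -19812/(-37893) + 2709989/(-16221) = -19812*(-1/37893) + 2709989*(-1/16221) = 6604/12631 - 2709989/16221 = -34122747575/204887451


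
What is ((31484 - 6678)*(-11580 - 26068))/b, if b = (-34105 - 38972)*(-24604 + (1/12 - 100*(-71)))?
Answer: -3735585152/5116534873 ≈ -0.73010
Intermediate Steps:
b = 5116534873/4 (b = -73077*(-24604 + (1/12 + 7100)) = -73077*(-24604 + 85201/12) = -73077*(-210047/12) = 5116534873/4 ≈ 1.2791e+9)
((31484 - 6678)*(-11580 - 26068))/b = ((31484 - 6678)*(-11580 - 26068))/(5116534873/4) = (24806*(-37648))*(4/5116534873) = -933896288*4/5116534873 = -3735585152/5116534873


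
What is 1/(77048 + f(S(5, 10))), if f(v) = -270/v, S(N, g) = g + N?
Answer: 1/77030 ≈ 1.2982e-5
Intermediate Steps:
S(N, g) = N + g
1/(77048 + f(S(5, 10))) = 1/(77048 - 270/(5 + 10)) = 1/(77048 - 270/15) = 1/(77048 - 270*1/15) = 1/(77048 - 18) = 1/77030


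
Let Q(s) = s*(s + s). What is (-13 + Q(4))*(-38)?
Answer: -722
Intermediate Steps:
Q(s) = 2*s**2 (Q(s) = s*(2*s) = 2*s**2)
(-13 + Q(4))*(-38) = (-13 + 2*4**2)*(-38) = (-13 + 2*16)*(-38) = (-13 + 32)*(-38) = 19*(-38) = -722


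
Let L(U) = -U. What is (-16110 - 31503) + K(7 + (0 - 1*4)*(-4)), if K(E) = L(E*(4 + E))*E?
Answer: -61896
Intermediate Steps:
K(E) = -E²*(4 + E) (K(E) = (-E*(4 + E))*E = -E²*(4 + E))
(-16110 - 31503) + K(7 + (0 - 1*4)*(-4)) = (-16110 - 31503) + (7 + (0 - 1*4)*(-4))²*(-4 - (7 + (0 - 1*4)*(-4))) = -47613 + (7 + (0 - 4)*(-4))²*(-4 - (7 + (0 - 4)*(-4))) = -47613 + (7 - 4*(-4))²*(-4 - (7 - 4*(-4))) = -47613 + (7 + 16)²*(-4 - (7 + 16)) = -47613 + 23²*(-4 - 1*23) = -47613 + 529*(-4 - 23) = -47613 + 529*(-27) = -47613 - 14283 = -61896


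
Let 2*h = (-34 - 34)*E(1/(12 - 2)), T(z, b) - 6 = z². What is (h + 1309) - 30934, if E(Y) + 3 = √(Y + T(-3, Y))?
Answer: -29523 - 17*√1510/5 ≈ -29655.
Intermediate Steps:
T(z, b) = 6 + z²
E(Y) = -3 + √(15 + Y) (E(Y) = -3 + √(Y + (6 + (-3)²)) = -3 + √(Y + (6 + 9)) = -3 + √(Y + 15) = -3 + √(15 + Y))
h = 102 - 17*√1510/5 (h = ((-34 - 34)*(-3 + √(15 + 1/(12 - 2))))/2 = (-68*(-3 + √(15 + 1/10)))/2 = (-68*(-3 + √(15 + ⅒)))/2 = (-68*(-3 + √(151/10)))/2 = (-68*(-3 + √1510/10))/2 = (204 - 34*√1510/5)/2 = 102 - 17*√1510/5 ≈ -30.120)
(h + 1309) - 30934 = ((102 - 17*√1510/5) + 1309) - 30934 = (1411 - 17*√1510/5) - 30934 = -29523 - 17*√1510/5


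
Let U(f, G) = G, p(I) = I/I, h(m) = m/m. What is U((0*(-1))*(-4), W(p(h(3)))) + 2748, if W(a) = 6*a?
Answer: 2754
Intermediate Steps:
h(m) = 1
p(I) = 1
U((0*(-1))*(-4), W(p(h(3)))) + 2748 = 6*1 + 2748 = 6 + 2748 = 2754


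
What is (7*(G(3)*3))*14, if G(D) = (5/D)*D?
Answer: 1470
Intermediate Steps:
G(D) = 5
(7*(G(3)*3))*14 = (7*(5*3))*14 = (7*15)*14 = 105*14 = 1470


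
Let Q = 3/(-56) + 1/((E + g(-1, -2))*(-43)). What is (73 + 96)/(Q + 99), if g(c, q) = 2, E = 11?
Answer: 5290376/3097363 ≈ 1.7080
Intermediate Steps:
Q = -1733/31304 (Q = 3/(-56) + 1/((11 + 2)*(-43)) = 3*(-1/56) - 1/43/13 = -3/56 + (1/13)*(-1/43) = -3/56 - 1/559 = -1733/31304 ≈ -0.055360)
(73 + 96)/(Q + 99) = (73 + 96)/(-1733/31304 + 99) = 169/(3097363/31304) = 169*(31304/3097363) = 5290376/3097363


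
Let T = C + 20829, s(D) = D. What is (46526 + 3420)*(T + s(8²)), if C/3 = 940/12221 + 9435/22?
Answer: 13538342806573/12221 ≈ 1.1078e+9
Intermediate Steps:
C = 31452495/24442 (C = 3*(940/12221 + 9435/22) = 3*(10484165/24442) = 31452495/24442 ≈ 1286.8)
T = 540554913/24442 (T = 31452495/24442 + 20829 = 540554913/24442 ≈ 22116.)
(46526 + 3420)*(T + s(8²)) = (46526 + 3420)*(540554913/24442 + 8²) = 49946*(540554913/24442 + 64) = 49946*(542119201/24442) = 13538342806573/12221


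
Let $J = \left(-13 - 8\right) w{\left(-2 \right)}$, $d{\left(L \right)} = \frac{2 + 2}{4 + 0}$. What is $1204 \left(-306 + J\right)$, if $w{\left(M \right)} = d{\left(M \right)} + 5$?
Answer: $-520128$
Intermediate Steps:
$d{\left(L \right)} = 1$ ($d{\left(L \right)} = \frac{4}{4} = 4 \cdot \frac{1}{4} = 1$)
$w{\left(M \right)} = 6$ ($w{\left(M \right)} = 1 + 5 = 6$)
$J = -126$ ($J = \left(-13 - 8\right) 6 = \left(-21\right) 6 = -126$)
$1204 \left(-306 + J\right) = 1204 \left(-306 - 126\right) = 1204 \left(-432\right) = -520128$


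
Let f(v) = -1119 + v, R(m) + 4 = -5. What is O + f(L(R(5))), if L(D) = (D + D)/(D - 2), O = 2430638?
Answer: 26724727/11 ≈ 2.4295e+6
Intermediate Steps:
R(m) = -9 (R(m) = -4 - 5 = -9)
L(D) = 2*D/(-2 + D) (L(D) = (2*D)/(-2 + D) = 2*D/(-2 + D))
O + f(L(R(5))) = 2430638 + (-1119 + 2*(-9)/(-2 - 9)) = 2430638 + (-1119 + 2*(-9)/(-11)) = 2430638 + (-1119 + 2*(-9)*(-1/11)) = 2430638 + (-1119 + 18/11) = 2430638 - 12291/11 = 26724727/11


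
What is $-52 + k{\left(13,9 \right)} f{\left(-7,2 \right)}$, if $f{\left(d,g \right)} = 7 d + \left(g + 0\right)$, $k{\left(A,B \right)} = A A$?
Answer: $-7995$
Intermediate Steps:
$k{\left(A,B \right)} = A^{2}$
$f{\left(d,g \right)} = g + 7 d$ ($f{\left(d,g \right)} = 7 d + g = g + 7 d$)
$-52 + k{\left(13,9 \right)} f{\left(-7,2 \right)} = -52 + 13^{2} \left(2 + 7 \left(-7\right)\right) = -52 + 169 \left(2 - 49\right) = -52 + 169 \left(-47\right) = -52 - 7943 = -7995$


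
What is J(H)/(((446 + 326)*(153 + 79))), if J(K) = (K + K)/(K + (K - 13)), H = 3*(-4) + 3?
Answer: 9/2776112 ≈ 3.2419e-6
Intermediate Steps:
H = -9 (H = -12 + 3 = -9)
J(K) = 2*K/(-13 + 2*K) (J(K) = (2*K)/(K + (-13 + K)) = (2*K)/(-13 + 2*K) = 2*K/(-13 + 2*K))
J(H)/(((446 + 326)*(153 + 79))) = (2*(-9)/(-13 + 2*(-9)))/(((446 + 326)*(153 + 79))) = (2*(-9)/(-13 - 18))/((772*232)) = (2*(-9)/(-31))/179104 = (2*(-9)*(-1/31))*(1/179104) = (18/31)*(1/179104) = 9/2776112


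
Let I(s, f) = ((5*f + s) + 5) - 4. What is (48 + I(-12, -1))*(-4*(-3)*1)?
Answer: 384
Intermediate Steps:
I(s, f) = 1 + s + 5*f (I(s, f) = ((s + 5*f) + 5) - 4 = (5 + s + 5*f) - 4 = 1 + s + 5*f)
(48 + I(-12, -1))*(-4*(-3)*1) = (48 + (1 - 12 + 5*(-1)))*(-4*(-3)*1) = (48 + (1 - 12 - 5))*(12*1) = (48 - 16)*12 = 32*12 = 384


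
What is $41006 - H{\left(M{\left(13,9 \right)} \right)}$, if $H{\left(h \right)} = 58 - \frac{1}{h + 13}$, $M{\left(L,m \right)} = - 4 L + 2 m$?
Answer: $\frac{859907}{21} \approx 40948.0$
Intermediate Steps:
$H{\left(h \right)} = 58 - \frac{1}{13 + h}$
$41006 - H{\left(M{\left(13,9 \right)} \right)} = 41006 - \frac{753 + 58 \left(\left(-4\right) 13 + 2 \cdot 9\right)}{13 + \left(\left(-4\right) 13 + 2 \cdot 9\right)} = 41006 - \frac{753 + 58 \left(-52 + 18\right)}{13 + \left(-52 + 18\right)} = 41006 - \frac{753 + 58 \left(-34\right)}{13 - 34} = 41006 - \frac{753 - 1972}{-21} = 41006 - \left(- \frac{1}{21}\right) \left(-1219\right) = 41006 - \frac{1219}{21} = \frac{859907}{21}$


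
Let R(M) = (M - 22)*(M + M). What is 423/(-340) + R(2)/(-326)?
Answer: -55349/55420 ≈ -0.99872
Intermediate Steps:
R(M) = 2*M*(-22 + M) (R(M) = (-22 + M)*(2*M) = 2*M*(-22 + M))
423/(-340) + R(2)/(-326) = 423/(-340) + (2*2*(-22 + 2))/(-326) = 423*(-1/340) + (2*2*(-20))*(-1/326) = -423/340 - 80*(-1/326) = -423/340 + 40/163 = -55349/55420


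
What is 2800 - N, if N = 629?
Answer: 2171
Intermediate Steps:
2800 - N = 2800 - 1*629 = 2800 - 629 = 2171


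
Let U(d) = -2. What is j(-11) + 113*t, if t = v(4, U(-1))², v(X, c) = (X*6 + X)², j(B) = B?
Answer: 69456117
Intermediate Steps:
v(X, c) = 49*X² (v(X, c) = (6*X + X)² = (7*X)² = 49*X²)
t = 614656 (t = (49*4²)² = (49*16)² = 784² = 614656)
j(-11) + 113*t = -11 + 113*614656 = -11 + 69456128 = 69456117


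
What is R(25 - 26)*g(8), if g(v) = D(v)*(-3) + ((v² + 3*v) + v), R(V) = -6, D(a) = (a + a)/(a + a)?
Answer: -558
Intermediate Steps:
D(a) = 1 (D(a) = (2*a)/((2*a)) = (2*a)*(1/(2*a)) = 1)
g(v) = -3 + v² + 4*v (g(v) = 1*(-3) + ((v² + 3*v) + v) = -3 + (v² + 4*v) = -3 + v² + 4*v)
R(25 - 26)*g(8) = -6*(-3 + 8² + 4*8) = -6*(-3 + 64 + 32) = -6*93 = -558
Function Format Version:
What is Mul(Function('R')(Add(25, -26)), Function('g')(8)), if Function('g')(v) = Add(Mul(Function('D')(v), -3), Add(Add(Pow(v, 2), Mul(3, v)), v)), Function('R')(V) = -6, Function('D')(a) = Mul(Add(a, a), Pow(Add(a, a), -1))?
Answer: -558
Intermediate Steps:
Function('D')(a) = 1 (Function('D')(a) = Mul(Mul(2, a), Pow(Mul(2, a), -1)) = Mul(Mul(2, a), Mul(Rational(1, 2), Pow(a, -1))) = 1)
Function('g')(v) = Add(-3, Pow(v, 2), Mul(4, v)) (Function('g')(v) = Add(Mul(1, -3), Add(Add(Pow(v, 2), Mul(3, v)), v)) = Add(-3, Add(Pow(v, 2), Mul(4, v))) = Add(-3, Pow(v, 2), Mul(4, v)))
Mul(Function('R')(Add(25, -26)), Function('g')(8)) = Mul(-6, Add(-3, Pow(8, 2), Mul(4, 8))) = Mul(-6, Add(-3, 64, 32)) = Mul(-6, 93) = -558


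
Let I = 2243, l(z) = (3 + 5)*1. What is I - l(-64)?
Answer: 2235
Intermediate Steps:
l(z) = 8 (l(z) = 8*1 = 8)
I - l(-64) = 2243 - 1*8 = 2243 - 8 = 2235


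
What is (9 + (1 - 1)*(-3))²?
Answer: 81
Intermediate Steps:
(9 + (1 - 1)*(-3))² = (9 + 0*(-3))² = (9 + 0)² = 9² = 81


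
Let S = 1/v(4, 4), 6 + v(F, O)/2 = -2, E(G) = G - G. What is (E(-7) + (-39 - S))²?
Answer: 388129/256 ≈ 1516.1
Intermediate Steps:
E(G) = 0
v(F, O) = -16 (v(F, O) = -12 + 2*(-2) = -12 - 4 = -16)
S = -1/16 (S = 1/(-16) = -1/16 ≈ -0.062500)
(E(-7) + (-39 - S))² = (0 + (-39 - 1*(-1/16)))² = (0 + (-39 + 1/16))² = (0 - 623/16)² = (-623/16)² = 388129/256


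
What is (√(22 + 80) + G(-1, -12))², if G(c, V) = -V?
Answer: (12 + √102)² ≈ 488.39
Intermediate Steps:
(√(22 + 80) + G(-1, -12))² = (√(22 + 80) - 1*(-12))² = (√102 + 12)² = (12 + √102)²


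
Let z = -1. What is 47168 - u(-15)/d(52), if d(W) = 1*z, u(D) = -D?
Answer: 47183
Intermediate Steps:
d(W) = -1 (d(W) = 1*(-1) = -1)
47168 - u(-15)/d(52) = 47168 - (-1*(-15))/(-1) = 47168 - 15*(-1) = 47168 - 1*(-15) = 47168 + 15 = 47183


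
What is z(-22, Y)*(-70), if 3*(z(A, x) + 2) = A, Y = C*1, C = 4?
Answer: 1960/3 ≈ 653.33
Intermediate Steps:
Y = 4 (Y = 4*1 = 4)
z(A, x) = -2 + A/3
z(-22, Y)*(-70) = (-2 + (⅓)*(-22))*(-70) = (-2 - 22/3)*(-70) = -28/3*(-70) = 1960/3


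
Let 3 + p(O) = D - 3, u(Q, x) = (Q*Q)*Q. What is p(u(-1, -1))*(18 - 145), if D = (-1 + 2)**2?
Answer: 635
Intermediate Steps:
D = 1 (D = 1**2 = 1)
u(Q, x) = Q**3 (u(Q, x) = Q**2*Q = Q**3)
p(O) = -5 (p(O) = -3 + (1 - 3) = -3 - 2 = -5)
p(u(-1, -1))*(18 - 145) = -5*(18 - 145) = -5*(-127) = 635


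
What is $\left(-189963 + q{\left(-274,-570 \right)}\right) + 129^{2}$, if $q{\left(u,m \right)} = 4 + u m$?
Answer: $-17138$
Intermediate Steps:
$q{\left(u,m \right)} = 4 + m u$
$\left(-189963 + q{\left(-274,-570 \right)}\right) + 129^{2} = \left(-189963 + \left(4 - -156180\right)\right) + 129^{2} = \left(-189963 + \left(4 + 156180\right)\right) + 16641 = \left(-189963 + 156184\right) + 16641 = -33779 + 16641 = -17138$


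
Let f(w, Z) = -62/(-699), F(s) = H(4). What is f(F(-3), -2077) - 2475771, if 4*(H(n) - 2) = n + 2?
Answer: -1730563867/699 ≈ -2.4758e+6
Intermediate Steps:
H(n) = 5/2 + n/4 (H(n) = 2 + (n + 2)/4 = 2 + (2 + n)/4 = 2 + (½ + n/4) = 5/2 + n/4)
F(s) = 7/2 (F(s) = 5/2 + (¼)*4 = 5/2 + 1 = 7/2)
f(w, Z) = 62/699 (f(w, Z) = -62*(-1/699) = 62/699)
f(F(-3), -2077) - 2475771 = 62/699 - 2475771 = -1730563867/699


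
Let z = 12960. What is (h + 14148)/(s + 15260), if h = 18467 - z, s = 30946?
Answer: 19655/46206 ≈ 0.42538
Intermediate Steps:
h = 5507 (h = 18467 - 1*12960 = 18467 - 12960 = 5507)
(h + 14148)/(s + 15260) = (5507 + 14148)/(30946 + 15260) = 19655/46206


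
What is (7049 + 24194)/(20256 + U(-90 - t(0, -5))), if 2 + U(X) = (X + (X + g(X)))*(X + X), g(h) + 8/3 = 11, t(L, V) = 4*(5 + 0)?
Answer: 93729/200462 ≈ 0.46757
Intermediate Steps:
t(L, V) = 20 (t(L, V) = 4*5 = 20)
g(h) = 25/3 (g(h) = -8/3 + 11 = 25/3)
U(X) = -2 + 2*X*(25/3 + 2*X) (U(X) = -2 + (X + (X + 25/3))*(X + X) = -2 + (X + (25/3 + X))*(2*X) = -2 + (25/3 + 2*X)*(2*X) = -2 + 2*X*(25/3 + 2*X))
(7049 + 24194)/(20256 + U(-90 - t(0, -5))) = (7049 + 24194)/(20256 + (-2 + 4*(-90 - 1*20)² + 50*(-90 - 1*20)/3)) = 31243/(20256 + (-2 + 4*(-90 - 20)² + 50*(-90 - 20)/3)) = 31243/(20256 + (-2 + 4*(-110)² + (50/3)*(-110))) = 31243/(20256 + (-2 + 4*12100 - 5500/3)) = 31243/(20256 + (-2 + 48400 - 5500/3)) = 31243/(20256 + 139694/3) = 31243/(200462/3) = 31243*(3/200462) = 93729/200462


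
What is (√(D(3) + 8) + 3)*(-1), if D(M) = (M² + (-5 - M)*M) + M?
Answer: -3 - 2*I ≈ -3.0 - 2.0*I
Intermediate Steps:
D(M) = M + M² + M*(-5 - M) (D(M) = (M² + M*(-5 - M)) + M = M + M² + M*(-5 - M))
(√(D(3) + 8) + 3)*(-1) = (√(-4*3 + 8) + 3)*(-1) = (√(-12 + 8) + 3)*(-1) = (√(-4) + 3)*(-1) = (2*I + 3)*(-1) = (3 + 2*I)*(-1) = -3 - 2*I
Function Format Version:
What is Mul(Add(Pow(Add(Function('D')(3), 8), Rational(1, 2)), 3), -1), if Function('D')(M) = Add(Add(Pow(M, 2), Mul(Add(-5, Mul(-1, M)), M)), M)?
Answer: Add(-3, Mul(-2, I)) ≈ Add(-3.0000, Mul(-2.0000, I))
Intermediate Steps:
Function('D')(M) = Add(M, Pow(M, 2), Mul(M, Add(-5, Mul(-1, M)))) (Function('D')(M) = Add(Add(Pow(M, 2), Mul(M, Add(-5, Mul(-1, M)))), M) = Add(M, Pow(M, 2), Mul(M, Add(-5, Mul(-1, M)))))
Mul(Add(Pow(Add(Function('D')(3), 8), Rational(1, 2)), 3), -1) = Mul(Add(Pow(Add(Mul(-4, 3), 8), Rational(1, 2)), 3), -1) = Mul(Add(Pow(Add(-12, 8), Rational(1, 2)), 3), -1) = Mul(Add(Pow(-4, Rational(1, 2)), 3), -1) = Mul(Add(Mul(2, I), 3), -1) = Mul(Add(3, Mul(2, I)), -1) = Add(-3, Mul(-2, I))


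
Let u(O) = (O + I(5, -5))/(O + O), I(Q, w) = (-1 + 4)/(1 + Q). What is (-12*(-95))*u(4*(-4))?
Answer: 8835/16 ≈ 552.19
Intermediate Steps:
I(Q, w) = 3/(1 + Q)
u(O) = (½ + O)/(2*O) (u(O) = (O + 3/(1 + 5))/(O + O) = (O + 3/6)/((2*O)) = (O + 3*(⅙))*(1/(2*O)) = (O + ½)*(1/(2*O)) = (½ + O)*(1/(2*O)) = (½ + O)/(2*O))
(-12*(-95))*u(4*(-4)) = (-12*(-95))*((1 + 2*(4*(-4)))/(4*((4*(-4))))) = 1140*((¼)*(1 + 2*(-16))/(-16)) = 1140*((¼)*(-1/16)*(1 - 32)) = 1140*((¼)*(-1/16)*(-31)) = 1140*(31/64) = 8835/16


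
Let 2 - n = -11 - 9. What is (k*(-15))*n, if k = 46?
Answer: -15180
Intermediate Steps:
n = 22 (n = 2 - (-11 - 9) = 2 - 1*(-20) = 2 + 20 = 22)
(k*(-15))*n = (46*(-15))*22 = -690*22 = -15180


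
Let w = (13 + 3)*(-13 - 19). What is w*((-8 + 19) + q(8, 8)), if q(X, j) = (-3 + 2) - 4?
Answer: -3072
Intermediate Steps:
q(X, j) = -5 (q(X, j) = -1 - 4 = -5)
w = -512 (w = 16*(-32) = -512)
w*((-8 + 19) + q(8, 8)) = -512*((-8 + 19) - 5) = -512*(11 - 5) = -512*6 = -3072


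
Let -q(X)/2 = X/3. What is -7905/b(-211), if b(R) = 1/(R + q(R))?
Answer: 555985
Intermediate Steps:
q(X) = -2*X/3
b(R) = 3/R (b(R) = 1/(R - 2*R/3) = 1/(R/3) = 3/R)
-7905/b(-211) = -7905/(3/(-211)) = -7905/(3*(-1/211)) = -7905/(-3/211) = -7905*(-211/3) = 555985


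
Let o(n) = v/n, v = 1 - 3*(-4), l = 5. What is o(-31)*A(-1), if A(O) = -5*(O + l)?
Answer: 260/31 ≈ 8.3871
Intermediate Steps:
v = 13 (v = 1 + 12 = 13)
o(n) = 13/n
A(O) = -25 - 5*O (A(O) = -5*(O + 5) = -5*(5 + O) = -25 - 5*O)
o(-31)*A(-1) = (13/(-31))*(-25 - 5*(-1)) = (13*(-1/31))*(-25 + 5) = -13/31*(-20) = 260/31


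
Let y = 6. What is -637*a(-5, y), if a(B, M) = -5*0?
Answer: 0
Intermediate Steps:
a(B, M) = 0
-637*a(-5, y) = -637*0 = 0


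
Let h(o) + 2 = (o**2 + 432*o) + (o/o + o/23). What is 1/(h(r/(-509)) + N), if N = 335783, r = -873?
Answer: 5958863/2005312040342 ≈ 2.9715e-6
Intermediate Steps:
h(o) = -1 + o**2 + 9937*o/23 (h(o) = -2 + ((o**2 + 432*o) + (o/o + o/23)) = -2 + ((o**2 + 432*o) + (1 + o*(1/23))) = -2 + ((o**2 + 432*o) + (1 + o/23)) = -2 + (1 + o**2 + 9937*o/23) = -1 + o**2 + 9937*o/23)
1/(h(r/(-509)) + N) = 1/((-1 + (-873/(-509))**2 + 9937*(-873/(-509))/23) + 335783) = 1/((-1 + (-873*(-1/509))**2 + 9937*(-873*(-1/509))/23) + 335783) = 1/((-1 + (873/509)**2 + (9937/23)*(873/509)) + 335783) = 1/((-1 + 762129/259081 + 8675001/11707) + 335783) = 1/(4427145613/5958863 + 335783) = 1/(2005312040342/5958863) = 5958863/2005312040342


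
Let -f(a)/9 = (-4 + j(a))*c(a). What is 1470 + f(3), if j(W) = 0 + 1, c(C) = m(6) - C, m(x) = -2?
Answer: 1335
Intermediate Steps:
c(C) = -2 - C
j(W) = 1
f(a) = -54 - 27*a (f(a) = -9*(-4 + 1)*(-2 - a) = -(-27)*(-2 - a) = -9*(6 + 3*a) = -54 - 27*a)
1470 + f(3) = 1470 + (-54 - 27*3) = 1470 + (-54 - 81) = 1470 - 135 = 1335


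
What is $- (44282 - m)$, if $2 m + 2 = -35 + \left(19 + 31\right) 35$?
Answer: $- \frac{86851}{2} \approx -43426.0$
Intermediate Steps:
$m = \frac{1713}{2}$ ($m = -1 + \frac{-35 + \left(19 + 31\right) 35}{2} = -1 + \frac{-35 + 50 \cdot 35}{2} = -1 + \frac{-35 + 1750}{2} = -1 + \frac{1}{2} \cdot 1715 = -1 + \frac{1715}{2} = \frac{1713}{2} \approx 856.5$)
$- (44282 - m) = - (44282 - \frac{1713}{2}) = \left(-1\right) \frac{86851}{2} = - \frac{86851}{2}$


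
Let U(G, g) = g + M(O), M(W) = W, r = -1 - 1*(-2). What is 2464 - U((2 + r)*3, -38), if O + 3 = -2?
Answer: 2507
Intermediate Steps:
r = 1 (r = -1 + 2 = 1)
O = -5 (O = -3 - 2 = -5)
U(G, g) = -5 + g (U(G, g) = g - 5 = -5 + g)
2464 - U((2 + r)*3, -38) = 2464 - (-5 - 38) = 2464 - 1*(-43) = 2464 + 43 = 2507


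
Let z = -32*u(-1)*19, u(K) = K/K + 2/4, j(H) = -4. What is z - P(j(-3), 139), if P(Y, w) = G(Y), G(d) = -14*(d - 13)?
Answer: -1150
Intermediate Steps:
u(K) = 3/2 (u(K) = 1 + 2*(¼) = 1 + ½ = 3/2)
G(d) = 182 - 14*d (G(d) = -14*(-13 + d) = 182 - 14*d)
P(Y, w) = 182 - 14*Y
z = -912 (z = -32*3/2*19 = -48*19 = -912)
z - P(j(-3), 139) = -912 - (182 - 14*(-4)) = -912 - (182 + 56) = -912 - 1*238 = -912 - 238 = -1150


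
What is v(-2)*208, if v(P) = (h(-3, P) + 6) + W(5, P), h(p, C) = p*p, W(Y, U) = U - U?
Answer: 3120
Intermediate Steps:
W(Y, U) = 0
h(p, C) = p²
v(P) = 15 (v(P) = ((-3)² + 6) + 0 = (9 + 6) + 0 = 15 + 0 = 15)
v(-2)*208 = 15*208 = 3120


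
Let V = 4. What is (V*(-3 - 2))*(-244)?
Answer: 4880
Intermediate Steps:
(V*(-3 - 2))*(-244) = (4*(-3 - 2))*(-244) = (4*(-5))*(-244) = -20*(-244) = 4880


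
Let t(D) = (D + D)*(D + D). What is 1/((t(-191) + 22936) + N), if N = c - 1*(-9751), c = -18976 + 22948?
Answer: 1/182583 ≈ 5.4770e-6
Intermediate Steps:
c = 3972
t(D) = 4*D² (t(D) = (2*D)*(2*D) = 4*D²)
N = 13723 (N = 3972 - 1*(-9751) = 3972 + 9751 = 13723)
1/((t(-191) + 22936) + N) = 1/((4*(-191)² + 22936) + 13723) = 1/((4*36481 + 22936) + 13723) = 1/((145924 + 22936) + 13723) = 1/(168860 + 13723) = 1/182583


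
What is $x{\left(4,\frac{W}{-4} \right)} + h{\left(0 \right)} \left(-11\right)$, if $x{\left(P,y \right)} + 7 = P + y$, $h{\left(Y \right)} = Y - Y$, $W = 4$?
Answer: $-4$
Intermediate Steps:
$h{\left(Y \right)} = 0$
$x{\left(P,y \right)} = -7 + P + y$ ($x{\left(P,y \right)} = -7 + \left(P + y\right) = -7 + P + y$)
$x{\left(4,\frac{W}{-4} \right)} + h{\left(0 \right)} \left(-11\right) = \left(-7 + 4 + \frac{4}{-4}\right) + 0 \left(-11\right) = \left(-7 + 4 + 4 \left(- \frac{1}{4}\right)\right) + 0 = \left(-7 + 4 - 1\right) + 0 = -4 + 0 = -4$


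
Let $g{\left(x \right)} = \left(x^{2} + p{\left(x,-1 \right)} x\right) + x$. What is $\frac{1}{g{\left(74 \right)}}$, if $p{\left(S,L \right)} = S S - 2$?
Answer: $\frac{1}{410626} \approx 2.4353 \cdot 10^{-6}$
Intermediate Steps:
$p{\left(S,L \right)} = -2 + S^{2}$ ($p{\left(S,L \right)} = S^{2} - 2 = -2 + S^{2}$)
$g{\left(x \right)} = x + x^{2} + x \left(-2 + x^{2}\right)$ ($g{\left(x \right)} = \left(x^{2} + \left(-2 + x^{2}\right) x\right) + x = \left(x^{2} + x \left(-2 + x^{2}\right)\right) + x = x + x^{2} + x \left(-2 + x^{2}\right)$)
$\frac{1}{g{\left(74 \right)}} = \frac{1}{74 \left(-1 + 74 + 74^{2}\right)} = \frac{1}{74 \left(-1 + 74 + 5476\right)} = \frac{1}{74 \cdot 5549} = \frac{1}{410626}$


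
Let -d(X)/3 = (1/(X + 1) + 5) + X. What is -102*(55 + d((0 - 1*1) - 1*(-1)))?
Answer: -3774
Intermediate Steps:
d(X) = -15 - 3*X - 3/(1 + X) (d(X) = -3*((1/(X + 1) + 5) + X) = -3*((1/(1 + X) + 5) + X) = -3*((5 + 1/(1 + X)) + X) = -3*(5 + X + 1/(1 + X)) = -15 - 3*X - 3/(1 + X))
-102*(55 + d((0 - 1*1) - 1*(-1))) = -102*(55 + 3*(-6 - ((0 - 1*1) - 1*(-1))² - 6*((0 - 1*1) - 1*(-1)))/(1 + ((0 - 1*1) - 1*(-1)))) = -102*(55 + 3*(-6 - ((0 - 1) + 1)² - 6*((0 - 1) + 1))/(1 + ((0 - 1) + 1))) = -102*(55 + 3*(-6 - (-1 + 1)² - 6*(-1 + 1))/(1 + (-1 + 1))) = -102*(55 + 3*(-6 - 1*0² - 6*0)/(1 + 0)) = -102*(55 + 3*(-6 - 1*0 + 0)/1) = -102*(55 + 3*1*(-6 + 0 + 0)) = -102*(55 + 3*1*(-6)) = -102*(55 - 18) = -102*37 = -3774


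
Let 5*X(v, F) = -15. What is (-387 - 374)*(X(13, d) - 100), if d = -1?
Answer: 78383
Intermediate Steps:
X(v, F) = -3 (X(v, F) = (⅕)*(-15) = -3)
(-387 - 374)*(X(13, d) - 100) = (-387 - 374)*(-3 - 100) = -761*(-103) = 78383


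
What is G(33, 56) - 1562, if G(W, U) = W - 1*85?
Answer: -1614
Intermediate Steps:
G(W, U) = -85 + W (G(W, U) = W - 85 = -85 + W)
G(33, 56) - 1562 = (-85 + 33) - 1562 = -52 - 1562 = -1614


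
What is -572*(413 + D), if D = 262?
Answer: -386100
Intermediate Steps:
-572*(413 + D) = -572*(413 + 262) = -572*675 = -386100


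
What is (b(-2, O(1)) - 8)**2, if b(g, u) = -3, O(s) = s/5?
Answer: 121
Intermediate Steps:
O(s) = s/5 (O(s) = s*(1/5) = s/5)
(b(-2, O(1)) - 8)**2 = (-3 - 8)**2 = (-11)**2 = 121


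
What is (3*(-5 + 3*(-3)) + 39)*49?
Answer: -147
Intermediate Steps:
(3*(-5 + 3*(-3)) + 39)*49 = (3*(-5 - 9) + 39)*49 = (3*(-14) + 39)*49 = (-42 + 39)*49 = -3*49 = -147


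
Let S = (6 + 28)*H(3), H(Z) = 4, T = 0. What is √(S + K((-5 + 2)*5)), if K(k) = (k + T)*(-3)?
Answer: √181 ≈ 13.454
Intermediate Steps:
K(k) = -3*k (K(k) = (k + 0)*(-3) = k*(-3) = -3*k)
S = 136 (S = (6 + 28)*4 = 34*4 = 136)
√(S + K((-5 + 2)*5)) = √(136 - 3*(-5 + 2)*5) = √(136 - (-9)*5) = √(136 - 3*(-15)) = √(136 + 45) = √181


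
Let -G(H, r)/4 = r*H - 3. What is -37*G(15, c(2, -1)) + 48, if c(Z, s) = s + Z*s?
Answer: -7056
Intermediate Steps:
G(H, r) = 12 - 4*H*r (G(H, r) = -4*(r*H - 3) = -4*(H*r - 3) = -4*(-3 + H*r) = 12 - 4*H*r)
-37*G(15, c(2, -1)) + 48 = -37*(12 - 4*15*(-(1 + 2))) + 48 = -37*(12 - 4*15*(-1*3)) + 48 = -37*(12 - 4*15*(-3)) + 48 = -37*(12 + 180) + 48 = -37*192 + 48 = -7104 + 48 = -7056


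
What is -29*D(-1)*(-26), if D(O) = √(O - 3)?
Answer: 1508*I ≈ 1508.0*I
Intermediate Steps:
D(O) = √(-3 + O)
-29*D(-1)*(-26) = -29*√(-3 - 1)*(-26) = -58*I*(-26) = 1508*I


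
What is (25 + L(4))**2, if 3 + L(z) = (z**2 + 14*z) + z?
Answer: 9604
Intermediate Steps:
L(z) = -3 + z**2 + 15*z (L(z) = -3 + ((z**2 + 14*z) + z) = -3 + (z**2 + 15*z) = -3 + z**2 + 15*z)
(25 + L(4))**2 = (25 + (-3 + 4**2 + 15*4))**2 = (25 + (-3 + 16 + 60))**2 = (25 + 73)**2 = 98**2 = 9604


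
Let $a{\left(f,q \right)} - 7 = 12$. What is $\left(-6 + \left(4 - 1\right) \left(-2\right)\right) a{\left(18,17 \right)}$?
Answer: $-228$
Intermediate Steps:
$a{\left(f,q \right)} = 19$ ($a{\left(f,q \right)} = 7 + 12 = 19$)
$\left(-6 + \left(4 - 1\right) \left(-2\right)\right) a{\left(18,17 \right)} = \left(-6 + \left(4 - 1\right) \left(-2\right)\right) 19 = \left(-6 + 3 \left(-2\right)\right) 19 = \left(-6 - 6\right) 19 = \left(-12\right) 19 = -228$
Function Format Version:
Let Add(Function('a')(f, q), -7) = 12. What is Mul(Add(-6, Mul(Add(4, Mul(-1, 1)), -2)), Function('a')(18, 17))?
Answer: -228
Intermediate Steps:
Function('a')(f, q) = 19 (Function('a')(f, q) = Add(7, 12) = 19)
Mul(Add(-6, Mul(Add(4, Mul(-1, 1)), -2)), Function('a')(18, 17)) = Mul(Add(-6, Mul(Add(4, Mul(-1, 1)), -2)), 19) = Mul(Add(-6, Mul(Add(4, -1), -2)), 19) = Mul(Add(-6, Mul(3, -2)), 19) = Mul(Add(-6, -6), 19) = Mul(-12, 19) = -228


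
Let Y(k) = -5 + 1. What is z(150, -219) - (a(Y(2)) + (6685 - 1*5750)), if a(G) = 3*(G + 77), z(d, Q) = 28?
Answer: -1126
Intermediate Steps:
Y(k) = -4
a(G) = 231 + 3*G (a(G) = 3*(77 + G) = 231 + 3*G)
z(150, -219) - (a(Y(2)) + (6685 - 1*5750)) = 28 - ((231 + 3*(-4)) + (6685 - 1*5750)) = 28 - ((231 - 12) + (6685 - 5750)) = 28 - (219 + 935) = 28 - 1*1154 = 28 - 1154 = -1126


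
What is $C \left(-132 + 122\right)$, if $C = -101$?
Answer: $1010$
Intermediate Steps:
$C \left(-132 + 122\right) = - 101 \left(-132 + 122\right) = \left(-101\right) \left(-10\right) = 1010$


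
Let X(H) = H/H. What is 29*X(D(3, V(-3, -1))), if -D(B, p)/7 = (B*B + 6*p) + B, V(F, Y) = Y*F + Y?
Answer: 29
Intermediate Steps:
V(F, Y) = Y + F*Y (V(F, Y) = F*Y + Y = Y + F*Y)
D(B, p) = -42*p - 7*B - 7*B² (D(B, p) = -7*((B*B + 6*p) + B) = -7*((B² + 6*p) + B) = -7*(B + B² + 6*p) = -42*p - 7*B - 7*B²)
X(H) = 1
29*X(D(3, V(-3, -1))) = 29*1 = 29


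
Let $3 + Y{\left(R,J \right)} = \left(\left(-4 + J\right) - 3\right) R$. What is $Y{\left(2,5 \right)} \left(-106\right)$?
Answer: $742$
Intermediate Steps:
$Y{\left(R,J \right)} = -3 + R \left(-7 + J\right)$ ($Y{\left(R,J \right)} = -3 + \left(\left(-4 + J\right) - 3\right) R = -3 + \left(-7 + J\right) R = -3 + R \left(-7 + J\right)$)
$Y{\left(2,5 \right)} \left(-106\right) = \left(-3 - 14 + 5 \cdot 2\right) \left(-106\right) = \left(-3 - 14 + 10\right) \left(-106\right) = \left(-7\right) \left(-106\right) = 742$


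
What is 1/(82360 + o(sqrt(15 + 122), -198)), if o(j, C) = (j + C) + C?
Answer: 81964/6718097159 - sqrt(137)/6718097159 ≈ 1.2199e-5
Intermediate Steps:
o(j, C) = j + 2*C (o(j, C) = (C + j) + C = j + 2*C)
1/(82360 + o(sqrt(15 + 122), -198)) = 1/(82360 + (sqrt(15 + 122) + 2*(-198))) = 1/(82360 + (sqrt(137) - 396)) = 1/(82360 + (-396 + sqrt(137))) = 1/(81964 + sqrt(137))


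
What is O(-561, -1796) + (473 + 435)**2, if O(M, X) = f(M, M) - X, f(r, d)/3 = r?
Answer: 824577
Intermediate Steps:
f(r, d) = 3*r
O(M, X) = -X + 3*M (O(M, X) = 3*M - X = -X + 3*M)
O(-561, -1796) + (473 + 435)**2 = (-1*(-1796) + 3*(-561)) + (473 + 435)**2 = (1796 - 1683) + 908**2 = 113 + 824464 = 824577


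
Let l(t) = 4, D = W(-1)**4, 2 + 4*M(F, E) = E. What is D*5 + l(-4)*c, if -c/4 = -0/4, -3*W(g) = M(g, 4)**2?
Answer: 5/20736 ≈ 0.00024113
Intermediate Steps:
M(F, E) = -1/2 + E/4
W(g) = -1/12 (W(g) = -(-1/2 + (1/4)*4)**2/3 = -(-1/2 + 1)**2/3 = -(1/2)**2/3 = -1/3*1/4 = -1/12)
c = 0 (c = -(-8)*0/4 = -(-8)*0*(1/4) = -(-8)*0 = -4*0 = 0)
D = 1/20736 (D = (-1/12)**4 = 1/20736 ≈ 4.8225e-5)
D*5 + l(-4)*c = (1/20736)*5 + 4*0 = 5/20736 + 0 = 5/20736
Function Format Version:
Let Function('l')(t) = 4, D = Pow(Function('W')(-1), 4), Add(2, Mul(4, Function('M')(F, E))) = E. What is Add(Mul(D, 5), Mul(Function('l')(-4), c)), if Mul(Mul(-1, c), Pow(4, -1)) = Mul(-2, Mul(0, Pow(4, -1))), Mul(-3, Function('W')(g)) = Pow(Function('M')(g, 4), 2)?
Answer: Rational(5, 20736) ≈ 0.00024113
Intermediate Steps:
Function('M')(F, E) = Add(Rational(-1, 2), Mul(Rational(1, 4), E))
Function('W')(g) = Rational(-1, 12) (Function('W')(g) = Mul(Rational(-1, 3), Pow(Add(Rational(-1, 2), Mul(Rational(1, 4), 4)), 2)) = Mul(Rational(-1, 3), Pow(Add(Rational(-1, 2), 1), 2)) = Mul(Rational(-1, 3), Pow(Rational(1, 2), 2)) = Mul(Rational(-1, 3), Rational(1, 4)) = Rational(-1, 12))
c = 0 (c = Mul(-4, Mul(-2, Mul(0, Pow(4, -1)))) = Mul(-4, Mul(-2, Mul(0, Rational(1, 4)))) = Mul(-4, Mul(-2, 0)) = Mul(-4, 0) = 0)
D = Rational(1, 20736) (D = Pow(Rational(-1, 12), 4) = Rational(1, 20736) ≈ 4.8225e-5)
Add(Mul(D, 5), Mul(Function('l')(-4), c)) = Add(Mul(Rational(1, 20736), 5), Mul(4, 0)) = Add(Rational(5, 20736), 0) = Rational(5, 20736)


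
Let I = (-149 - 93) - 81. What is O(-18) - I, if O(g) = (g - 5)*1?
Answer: 300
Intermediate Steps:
I = -323 (I = -242 - 81 = -323)
O(g) = -5 + g (O(g) = (-5 + g)*1 = -5 + g)
O(-18) - I = (-5 - 18) - 1*(-323) = -23 + 323 = 300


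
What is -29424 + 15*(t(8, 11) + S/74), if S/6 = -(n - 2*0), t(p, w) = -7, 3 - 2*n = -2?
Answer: -2185371/74 ≈ -29532.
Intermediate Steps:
n = 5/2 (n = 3/2 - ½*(-2) = 3/2 + 1 = 5/2 ≈ 2.5000)
S = -15 (S = 6*(-(5/2 - 2*0)) = 6*(-(5/2 + 0)) = 6*(-1*5/2) = 6*(-5/2) = -15)
-29424 + 15*(t(8, 11) + S/74) = -29424 + 15*(-7 - 15/74) = -29424 + 15*(-533/74) = -29424 - 7995/74 = -2185371/74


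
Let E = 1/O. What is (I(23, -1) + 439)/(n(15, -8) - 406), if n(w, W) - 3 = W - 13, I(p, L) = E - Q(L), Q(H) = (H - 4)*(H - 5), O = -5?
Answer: -511/530 ≈ -0.96415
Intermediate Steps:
Q(H) = (-5 + H)*(-4 + H) (Q(H) = (-4 + H)*(-5 + H) = (-5 + H)*(-4 + H))
E = -⅕ (E = 1/(-5) = -⅕ ≈ -0.20000)
I(p, L) = -101/5 - L² + 9*L (I(p, L) = -⅕ - (20 + L² - 9*L) = -⅕ + (-20 - L² + 9*L) = -101/5 - L² + 9*L)
n(w, W) = -10 + W (n(w, W) = 3 + (W - 13) = 3 + (-13 + W) = -10 + W)
(I(23, -1) + 439)/(n(15, -8) - 406) = ((-101/5 - 1*(-1)² + 9*(-1)) + 439)/((-10 - 8) - 406) = ((-101/5 - 1*1 - 9) + 439)/(-18 - 406) = ((-101/5 - 1 - 9) + 439)/(-424) = (-151/5 + 439)*(-1/424) = (2044/5)*(-1/424) = -511/530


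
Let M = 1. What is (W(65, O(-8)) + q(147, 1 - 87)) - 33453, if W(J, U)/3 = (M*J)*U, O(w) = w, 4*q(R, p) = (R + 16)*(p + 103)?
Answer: -137281/4 ≈ -34320.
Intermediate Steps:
q(R, p) = (16 + R)*(103 + p)/4 (q(R, p) = ((R + 16)*(p + 103))/4 = ((16 + R)*(103 + p))/4 = (16 + R)*(103 + p)/4)
W(J, U) = 3*J*U (W(J, U) = 3*((1*J)*U) = 3*(J*U) = 3*J*U)
(W(65, O(-8)) + q(147, 1 - 87)) - 33453 = (3*65*(-8) + (412 + 4*(1 - 87) + (103/4)*147 + (1/4)*147*(1 - 87))) - 33453 = (-1560 + (412 + 4*(-86) + 15141/4 + (1/4)*147*(-86))) - 33453 = (-1560 + (412 - 344 + 15141/4 - 6321/2)) - 33453 = (-1560 + 2771/4) - 33453 = -3469/4 - 33453 = -137281/4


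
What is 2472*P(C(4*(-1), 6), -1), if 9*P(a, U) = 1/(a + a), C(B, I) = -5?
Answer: -412/15 ≈ -27.467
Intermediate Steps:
P(a, U) = 1/(18*a) (P(a, U) = 1/(9*(a + a)) = 1/(9*((2*a))) = (1/(2*a))/9 = 1/(18*a))
2472*P(C(4*(-1), 6), -1) = 2472*((1/18)/(-5)) = 2472*((1/18)*(-⅕)) = 2472*(-1/90) = -412/15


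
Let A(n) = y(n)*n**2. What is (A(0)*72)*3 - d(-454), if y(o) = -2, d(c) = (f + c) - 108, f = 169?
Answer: 393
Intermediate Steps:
d(c) = 61 + c (d(c) = (169 + c) - 108 = 61 + c)
A(n) = -2*n**2
(A(0)*72)*3 - d(-454) = (-2*0**2*72)*3 - (61 - 454) = (-2*0*72)*3 - 1*(-393) = (0*72)*3 + 393 = 0*3 + 393 = 0 + 393 = 393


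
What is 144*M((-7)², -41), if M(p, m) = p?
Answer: 7056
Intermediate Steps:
144*M((-7)², -41) = 144*(-7)² = 144*49 = 7056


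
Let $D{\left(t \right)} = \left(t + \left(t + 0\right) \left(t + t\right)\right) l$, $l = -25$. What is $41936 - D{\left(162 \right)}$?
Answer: $1358186$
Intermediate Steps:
$D{\left(t \right)} = - 50 t^{2} - 25 t$ ($D{\left(t \right)} = \left(t + \left(t + 0\right) \left(t + t\right)\right) \left(-25\right) = \left(t + t 2 t\right) \left(-25\right) = \left(t + 2 t^{2}\right) \left(-25\right) = - 50 t^{2} - 25 t$)
$41936 - D{\left(162 \right)} = 41936 - \left(-25\right) 162 \left(1 + 2 \cdot 162\right) = 41936 - \left(-25\right) 162 \left(1 + 324\right) = 41936 - \left(-25\right) 162 \cdot 325 = 41936 - -1316250 = 41936 + 1316250 = 1358186$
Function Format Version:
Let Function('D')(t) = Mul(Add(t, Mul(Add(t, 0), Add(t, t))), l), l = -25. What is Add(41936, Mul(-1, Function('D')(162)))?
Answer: 1358186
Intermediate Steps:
Function('D')(t) = Add(Mul(-50, Pow(t, 2)), Mul(-25, t)) (Function('D')(t) = Mul(Add(t, Mul(Add(t, 0), Add(t, t))), -25) = Mul(Add(t, Mul(t, Mul(2, t))), -25) = Mul(Add(t, Mul(2, Pow(t, 2))), -25) = Add(Mul(-50, Pow(t, 2)), Mul(-25, t)))
Add(41936, Mul(-1, Function('D')(162))) = Add(41936, Mul(-1, Mul(-25, 162, Add(1, Mul(2, 162))))) = Add(41936, Mul(-1, Mul(-25, 162, Add(1, 324)))) = Add(41936, Mul(-1, Mul(-25, 162, 325))) = Add(41936, Mul(-1, -1316250)) = Add(41936, 1316250) = 1358186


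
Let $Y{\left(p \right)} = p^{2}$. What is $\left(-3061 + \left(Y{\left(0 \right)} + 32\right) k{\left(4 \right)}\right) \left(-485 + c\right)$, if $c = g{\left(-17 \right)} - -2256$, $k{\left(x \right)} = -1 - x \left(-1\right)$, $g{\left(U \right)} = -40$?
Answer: $-5132415$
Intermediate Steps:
$k{\left(x \right)} = -1 + x$ ($k{\left(x \right)} = -1 - - x = -1 + x$)
$c = 2216$ ($c = -40 - -2256 = -40 + 2256 = 2216$)
$\left(-3061 + \left(Y{\left(0 \right)} + 32\right) k{\left(4 \right)}\right) \left(-485 + c\right) = \left(-3061 + \left(0^{2} + 32\right) \left(-1 + 4\right)\right) \left(-485 + 2216\right) = \left(-3061 + \left(0 + 32\right) 3\right) 1731 = \left(-3061 + 32 \cdot 3\right) 1731 = \left(-3061 + 96\right) 1731 = \left(-2965\right) 1731 = -5132415$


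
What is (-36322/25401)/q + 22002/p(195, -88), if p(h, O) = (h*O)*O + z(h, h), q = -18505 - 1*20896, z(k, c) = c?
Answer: 7358334493384/503840225443425 ≈ 0.014604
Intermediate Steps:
q = -39401 (q = -18505 - 20896 = -39401)
p(h, O) = h + h*O² (p(h, O) = (h*O)*O + h = (O*h)*O + h = h*O² + h = h + h*O²)
(-36322/25401)/q + 22002/p(195, -88) = -36322/25401/(-39401) + 22002/((195*(1 + (-88)²))) = -36322*1/25401*(-1/39401) + 22002/((195*(1 + 7744))) = -36322/25401*(-1/39401) + 22002/((195*7745)) = 36322/1000824801 + 22002/1510275 = 36322/1000824801 + 22002*(1/1510275) = 36322/1000824801 + 7334/503425 = 7358334493384/503840225443425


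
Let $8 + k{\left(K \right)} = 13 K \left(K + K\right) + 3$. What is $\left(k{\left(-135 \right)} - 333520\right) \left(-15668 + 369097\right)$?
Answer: $49594924425$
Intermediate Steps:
$k{\left(K \right)} = -5 + 26 K^{2}$ ($k{\left(K \right)} = -8 + \left(13 K \left(K + K\right) + 3\right) = -8 + \left(13 K 2 K + 3\right) = -8 + \left(13 \cdot 2 K^{2} + 3\right) = -8 + \left(26 K^{2} + 3\right) = -8 + \left(3 + 26 K^{2}\right) = -5 + 26 K^{2}$)
$\left(k{\left(-135 \right)} - 333520\right) \left(-15668 + 369097\right) = \left(\left(-5 + 26 \left(-135\right)^{2}\right) - 333520\right) \left(-15668 + 369097\right) = \left(\left(-5 + 26 \cdot 18225\right) - 333520\right) 353429 = \left(\left(-5 + 473850\right) - 333520\right) 353429 = \left(473845 - 333520\right) 353429 = 140325 \cdot 353429 = 49594924425$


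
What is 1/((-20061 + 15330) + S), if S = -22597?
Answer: -1/27328 ≈ -3.6592e-5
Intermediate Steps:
1/((-20061 + 15330) + S) = 1/((-20061 + 15330) - 22597) = 1/(-4731 - 22597) = 1/(-27328) = -1/27328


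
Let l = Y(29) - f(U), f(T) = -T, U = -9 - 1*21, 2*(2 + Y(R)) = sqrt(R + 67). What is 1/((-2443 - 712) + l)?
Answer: -3187/10156945 - 2*sqrt(6)/10156945 ≈ -0.00031426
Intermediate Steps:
Y(R) = -2 + sqrt(67 + R)/2 (Y(R) = -2 + sqrt(R + 67)/2 = -2 + sqrt(67 + R)/2)
U = -30 (U = -9 - 21 = -30)
l = -32 + 2*sqrt(6) (l = (-2 + sqrt(67 + 29)/2) - (-1)*(-30) = (-2 + sqrt(96)/2) - 1*30 = (-2 + (4*sqrt(6))/2) - 30 = (-2 + 2*sqrt(6)) - 30 = -32 + 2*sqrt(6) ≈ -27.101)
1/((-2443 - 712) + l) = 1/((-2443 - 712) + (-32 + 2*sqrt(6))) = 1/(-3155 + (-32 + 2*sqrt(6))) = 1/(-3187 + 2*sqrt(6))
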